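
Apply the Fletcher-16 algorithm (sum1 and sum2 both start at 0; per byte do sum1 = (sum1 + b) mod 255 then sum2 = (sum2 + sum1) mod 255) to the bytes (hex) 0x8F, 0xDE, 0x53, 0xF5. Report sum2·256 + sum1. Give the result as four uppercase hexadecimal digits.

77B7

Running sums (mod 255):
  after byte 0 (0x8F): sum1=143, sum2=143
  after byte 1 (0xDE): sum1=110, sum2=253
  after byte 2 (0x53): sum1=193, sum2=191
  after byte 3 (0xF5): sum1=183, sum2=119
Checksum = sum2·256 + sum1 = 119·256 + 183 = 30647 = 0x77B7.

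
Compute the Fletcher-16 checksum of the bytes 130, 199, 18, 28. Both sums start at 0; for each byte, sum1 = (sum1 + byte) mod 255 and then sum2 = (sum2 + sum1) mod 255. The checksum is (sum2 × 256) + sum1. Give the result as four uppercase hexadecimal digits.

Running sums (mod 255):
  after byte 0 (130): sum1=130, sum2=130
  after byte 1 (199): sum1=74, sum2=204
  after byte 2 (18): sum1=92, sum2=41
  after byte 3 (28): sum1=120, sum2=161
Checksum = sum2·256 + sum1 = 161·256 + 120 = 41336 = 0xA178.

A178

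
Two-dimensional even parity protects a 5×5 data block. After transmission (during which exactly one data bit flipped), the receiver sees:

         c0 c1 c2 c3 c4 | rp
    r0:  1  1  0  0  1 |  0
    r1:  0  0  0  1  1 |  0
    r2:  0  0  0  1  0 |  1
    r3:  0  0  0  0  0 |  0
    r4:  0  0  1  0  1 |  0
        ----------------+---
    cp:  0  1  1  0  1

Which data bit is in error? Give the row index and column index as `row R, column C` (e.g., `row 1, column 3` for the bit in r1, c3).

Recompute each row's even parity and compare to rp:
  r0: data parity 1, sent rp 0 → mismatch
  r1: data parity 0, sent rp 0 → ok
  r2: data parity 1, sent rp 1 → ok
  r3: data parity 0, sent rp 0 → ok
  r4: data parity 0, sent rp 0 → ok
Recompute each column's even parity and compare to cp:
  c0: data parity 1, sent cp 0 → mismatch
  c1: data parity 1, sent cp 1 → ok
  c2: data parity 1, sent cp 1 → ok
  c3: data parity 0, sent cp 0 → ok
  c4: data parity 1, sent cp 1 → ok
Exactly one row (r0) and one column (c0) fail → the flipped bit is at their intersection.

row 0, column 0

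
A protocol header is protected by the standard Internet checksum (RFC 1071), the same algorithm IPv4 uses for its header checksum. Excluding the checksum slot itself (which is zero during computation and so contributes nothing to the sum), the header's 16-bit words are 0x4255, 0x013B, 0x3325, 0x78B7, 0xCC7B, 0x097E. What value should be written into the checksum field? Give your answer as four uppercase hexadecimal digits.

3A99

One's-complement addition (fold any carry out of bit 15 back into bit 0):
  0x4255 + 0x013B = 0x04390
  0x4390 + 0x3325 = 0x076B5
  0x76B5 + 0x78B7 = 0x0EF6C
  0xEF6C + 0xCC7B = 0x1BBE7 → wrap carry → 0xBBE8
  0xBBE8 + 0x097E = 0x0C566
One's-complement sum = 0xC566.
Checksum = ~0xC566 & 0xFFFF = 0x3A99.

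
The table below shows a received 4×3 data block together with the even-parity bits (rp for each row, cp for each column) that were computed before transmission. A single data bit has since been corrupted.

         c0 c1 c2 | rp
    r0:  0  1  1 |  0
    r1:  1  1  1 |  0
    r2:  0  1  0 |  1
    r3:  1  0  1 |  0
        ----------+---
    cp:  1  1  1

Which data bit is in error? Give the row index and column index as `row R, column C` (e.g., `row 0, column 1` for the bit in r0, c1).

Recompute each row's even parity and compare to rp:
  r0: data parity 0, sent rp 0 → ok
  r1: data parity 1, sent rp 0 → mismatch
  r2: data parity 1, sent rp 1 → ok
  r3: data parity 0, sent rp 0 → ok
Recompute each column's even parity and compare to cp:
  c0: data parity 0, sent cp 1 → mismatch
  c1: data parity 1, sent cp 1 → ok
  c2: data parity 1, sent cp 1 → ok
Exactly one row (r1) and one column (c0) fail → the flipped bit is at their intersection.

row 1, column 0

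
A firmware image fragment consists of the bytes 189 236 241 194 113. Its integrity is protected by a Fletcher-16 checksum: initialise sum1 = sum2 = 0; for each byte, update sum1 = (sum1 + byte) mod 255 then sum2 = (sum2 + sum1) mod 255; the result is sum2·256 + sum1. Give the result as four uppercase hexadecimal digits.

35D0

Running sums (mod 255):
  after byte 0 (189): sum1=189, sum2=189
  after byte 1 (236): sum1=170, sum2=104
  after byte 2 (241): sum1=156, sum2=5
  after byte 3 (194): sum1=95, sum2=100
  after byte 4 (113): sum1=208, sum2=53
Checksum = sum2·256 + sum1 = 53·256 + 208 = 13776 = 0x35D0.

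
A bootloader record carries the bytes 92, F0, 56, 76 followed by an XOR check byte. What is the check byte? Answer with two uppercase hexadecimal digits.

XOR the bytes together:
  start with 0x92
  0x92 ⊕ 0xF0 = 0x62
  0x62 ⊕ 0x56 = 0x34
  0x34 ⊕ 0x76 = 0x42

42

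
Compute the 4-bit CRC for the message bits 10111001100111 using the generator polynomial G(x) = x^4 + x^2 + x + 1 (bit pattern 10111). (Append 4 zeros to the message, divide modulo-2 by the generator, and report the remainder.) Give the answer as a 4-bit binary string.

1110

Append 4 zeros: 101110011001110000. Divide by 10111 (XOR where the leading bit is 1):
  pos 0: 10111 XOR 10111 = 00000
  pos 7: 11001 XOR 10111 = 01110
  pos 8: 11101 XOR 10111 = 01010
  pos 9: 10101 XOR 10111 = 00010
  pos 12: 10000 XOR 10111 = 00111
Remainder (last 4 bits) = 1110. This is the CRC / FCS.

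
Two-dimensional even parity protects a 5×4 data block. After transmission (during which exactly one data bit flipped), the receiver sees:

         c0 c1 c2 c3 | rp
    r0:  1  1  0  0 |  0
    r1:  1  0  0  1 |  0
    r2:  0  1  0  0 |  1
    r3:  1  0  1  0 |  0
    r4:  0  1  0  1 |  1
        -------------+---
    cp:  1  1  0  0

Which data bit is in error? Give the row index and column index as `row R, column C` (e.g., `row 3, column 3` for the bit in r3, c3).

row 4, column 2

Recompute each row's even parity and compare to rp:
  r0: data parity 0, sent rp 0 → ok
  r1: data parity 0, sent rp 0 → ok
  r2: data parity 1, sent rp 1 → ok
  r3: data parity 0, sent rp 0 → ok
  r4: data parity 0, sent rp 1 → mismatch
Recompute each column's even parity and compare to cp:
  c0: data parity 1, sent cp 1 → ok
  c1: data parity 1, sent cp 1 → ok
  c2: data parity 1, sent cp 0 → mismatch
  c3: data parity 0, sent cp 0 → ok
Exactly one row (r4) and one column (c2) fail → the flipped bit is at their intersection.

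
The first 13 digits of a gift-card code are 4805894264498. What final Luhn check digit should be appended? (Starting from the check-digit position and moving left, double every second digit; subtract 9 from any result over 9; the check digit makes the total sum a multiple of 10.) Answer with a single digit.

Partial digits right→left: 8 9 4 4 6 2 4 9 8 5 0 8 4
Double every second digit counting from the check-digit position (so the 1st, 3rd, 5th, ... of the partial from the right).
  doubled (with −9 where >9): 7 8 3 8 7 0 8 → sum 41
  kept as-is: 9 4 2 9 5 8 → sum 37
Total = 41 + 37 = 78.
Check digit = (10 − (78 mod 10)) mod 10 = 2.

2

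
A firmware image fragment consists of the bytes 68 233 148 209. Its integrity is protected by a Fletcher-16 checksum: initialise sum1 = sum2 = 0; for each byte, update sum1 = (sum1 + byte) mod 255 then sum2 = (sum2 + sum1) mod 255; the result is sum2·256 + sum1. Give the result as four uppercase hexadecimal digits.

Running sums (mod 255):
  after byte 0 (68): sum1=68, sum2=68
  after byte 1 (233): sum1=46, sum2=114
  after byte 2 (148): sum1=194, sum2=53
  after byte 3 (209): sum1=148, sum2=201
Checksum = sum2·256 + sum1 = 201·256 + 148 = 51604 = 0xC994.

C994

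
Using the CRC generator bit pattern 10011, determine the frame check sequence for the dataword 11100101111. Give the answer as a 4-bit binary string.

0011

Append 4 zeros: 111001011110000. Divide by 10011 (XOR where the leading bit is 1):
  pos 0: 11100 XOR 10011 = 01111
  pos 1: 11111 XOR 10011 = 01100
  pos 2: 11000 XOR 10011 = 01011
  pos 3: 10111 XOR 10011 = 00100
  pos 5: 10011 XOR 10011 = 00000
  pos 10: 10000 XOR 10011 = 00011
Remainder (last 4 bits) = 0011. This is the CRC / FCS.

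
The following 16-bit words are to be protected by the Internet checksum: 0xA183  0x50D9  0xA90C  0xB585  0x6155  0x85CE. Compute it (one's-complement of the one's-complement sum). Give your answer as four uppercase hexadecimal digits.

C7EC

One's-complement addition (fold any carry out of bit 15 back into bit 0):
  0xA183 + 0x50D9 = 0x0F25C
  0xF25C + 0xA90C = 0x19B68 → wrap carry → 0x9B69
  0x9B69 + 0xB585 = 0x150EE → wrap carry → 0x50EF
  0x50EF + 0x6155 = 0x0B244
  0xB244 + 0x85CE = 0x13812 → wrap carry → 0x3813
One's-complement sum = 0x3813.
Checksum = ~0x3813 & 0xFFFF = 0xC7EC.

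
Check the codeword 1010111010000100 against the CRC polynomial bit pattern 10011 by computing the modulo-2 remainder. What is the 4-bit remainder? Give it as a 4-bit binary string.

Modulo-2 division of 1010111010000100 by 10011:
  pos 0: 10101 XOR 10011 = 00110
  pos 2: 11011 XOR 10011 = 01000
  pos 3: 10000 XOR 10011 = 00011
  pos 6: 11100 XOR 10011 = 01111
  pos 7: 11110 XOR 10011 = 01101
  pos 8: 11010 XOR 10011 = 01001
  pos 9: 10011 XOR 10011 = 00000
Remainder = 0000 (zero — the frame passes the CRC check).

0000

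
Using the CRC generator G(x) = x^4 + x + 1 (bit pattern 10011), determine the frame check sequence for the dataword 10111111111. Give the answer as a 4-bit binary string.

Append 4 zeros: 101111111110000. Divide by 10011 (XOR where the leading bit is 1):
  pos 0: 10111 XOR 10011 = 00100
  pos 2: 10011 XOR 10011 = 00000
  pos 7: 11110 XOR 10011 = 01101
  pos 8: 11010 XOR 10011 = 01001
  pos 9: 10010 XOR 10011 = 00001
Remainder (last 4 bits) = 0010. This is the CRC / FCS.

0010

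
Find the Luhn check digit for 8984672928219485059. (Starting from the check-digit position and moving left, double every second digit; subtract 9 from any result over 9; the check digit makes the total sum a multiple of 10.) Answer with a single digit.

Partial digits right→left: 9 5 0 5 8 4 9 1 2 8 2 9 2 7 6 4 8 9 8
Double every second digit counting from the check-digit position (so the 1st, 3rd, 5th, ... of the partial from the right).
  doubled (with −9 where >9): 9 0 7 9 4 4 4 3 7 7 → sum 54
  kept as-is: 5 5 4 1 8 9 7 4 9 → sum 52
Total = 54 + 52 = 106.
Check digit = (10 − (106 mod 10)) mod 10 = 4.

4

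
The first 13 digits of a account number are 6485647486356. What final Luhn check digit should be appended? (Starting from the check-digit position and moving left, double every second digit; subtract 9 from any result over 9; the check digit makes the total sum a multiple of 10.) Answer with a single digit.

Partial digits right→left: 6 5 3 6 8 4 7 4 6 5 8 4 6
Double every second digit counting from the check-digit position (so the 1st, 3rd, 5th, ... of the partial from the right).
  doubled (with −9 where >9): 3 6 7 5 3 7 3 → sum 34
  kept as-is: 5 6 4 4 5 4 → sum 28
Total = 34 + 28 = 62.
Check digit = (10 − (62 mod 10)) mod 10 = 8.

8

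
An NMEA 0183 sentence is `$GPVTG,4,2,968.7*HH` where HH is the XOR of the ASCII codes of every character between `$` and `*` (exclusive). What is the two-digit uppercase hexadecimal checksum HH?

XOR the ASCII codes of the payload characters:
  'G' = 0x47 → acc = 0x47
  'P' = 0x50 → acc = 0x17
  'V' = 0x56 → acc = 0x41
  'T' = 0x54 → acc = 0x15
  'G' = 0x47 → acc = 0x52
  ',' = 0x2C → acc = 0x7E
  '4' = 0x34 → acc = 0x4A
  ',' = 0x2C → acc = 0x66
  '2' = 0x32 → acc = 0x54
  ',' = 0x2C → acc = 0x78
  '9' = 0x39 → acc = 0x41
  '6' = 0x36 → acc = 0x77
  '8' = 0x38 → acc = 0x4F
  '.' = 0x2E → acc = 0x61
  '7' = 0x37 → acc = 0x56
Checksum = 0x56.

56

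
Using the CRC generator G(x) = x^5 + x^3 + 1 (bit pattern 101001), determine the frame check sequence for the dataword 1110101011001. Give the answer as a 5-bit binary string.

00110

Append 5 zeros: 111010101100100000. Divide by 101001 (XOR where the leading bit is 1):
  pos 0: 111010 XOR 101001 = 010011
  pos 1: 100111 XOR 101001 = 001110
  pos 3: 111001 XOR 101001 = 010000
  pos 4: 100001 XOR 101001 = 001000
  pos 6: 100000 XOR 101001 = 001001
  pos 8: 100110 XOR 101001 = 001111
  pos 10: 111100 XOR 101001 = 010101
  pos 11: 101010 XOR 101001 = 000011
Remainder (last 5 bits) = 00110. This is the CRC / FCS.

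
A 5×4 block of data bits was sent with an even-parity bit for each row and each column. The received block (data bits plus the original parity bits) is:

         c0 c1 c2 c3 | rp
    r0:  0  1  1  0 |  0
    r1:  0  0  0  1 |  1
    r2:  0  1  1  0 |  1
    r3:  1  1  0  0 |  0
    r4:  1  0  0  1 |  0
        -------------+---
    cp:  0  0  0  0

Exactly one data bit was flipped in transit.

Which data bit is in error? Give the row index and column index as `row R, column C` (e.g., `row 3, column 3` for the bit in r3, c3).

Recompute each row's even parity and compare to rp:
  r0: data parity 0, sent rp 0 → ok
  r1: data parity 1, sent rp 1 → ok
  r2: data parity 0, sent rp 1 → mismatch
  r3: data parity 0, sent rp 0 → ok
  r4: data parity 0, sent rp 0 → ok
Recompute each column's even parity and compare to cp:
  c0: data parity 0, sent cp 0 → ok
  c1: data parity 1, sent cp 0 → mismatch
  c2: data parity 0, sent cp 0 → ok
  c3: data parity 0, sent cp 0 → ok
Exactly one row (r2) and one column (c1) fail → the flipped bit is at their intersection.

row 2, column 1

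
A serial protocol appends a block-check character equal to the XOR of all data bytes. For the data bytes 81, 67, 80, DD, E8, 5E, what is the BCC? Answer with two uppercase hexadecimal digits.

0D

XOR the bytes together:
  start with 0x81
  0x81 ⊕ 0x67 = 0xE6
  0xE6 ⊕ 0x80 = 0x66
  0x66 ⊕ 0xDD = 0xBB
  0xBB ⊕ 0xE8 = 0x53
  0x53 ⊕ 0x5E = 0x0D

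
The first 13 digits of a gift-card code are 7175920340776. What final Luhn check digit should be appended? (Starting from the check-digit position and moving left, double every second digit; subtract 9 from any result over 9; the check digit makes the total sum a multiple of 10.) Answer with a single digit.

7

Partial digits right→left: 6 7 7 0 4 3 0 2 9 5 7 1 7
Double every second digit counting from the check-digit position (so the 1st, 3rd, 5th, ... of the partial from the right).
  doubled (with −9 where >9): 3 5 8 0 9 5 5 → sum 35
  kept as-is: 7 0 3 2 5 1 → sum 18
Total = 35 + 18 = 53.
Check digit = (10 − (53 mod 10)) mod 10 = 7.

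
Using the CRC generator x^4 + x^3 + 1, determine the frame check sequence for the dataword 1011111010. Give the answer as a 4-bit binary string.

0110

Append 4 zeros: 10111110100000. Divide by 11001 (XOR where the leading bit is 1):
  pos 0: 10111 XOR 11001 = 01110
  pos 1: 11101 XOR 11001 = 00100
  pos 3: 10010 XOR 11001 = 01011
  pos 4: 10111 XOR 11001 = 01110
  pos 5: 11100 XOR 11001 = 00101
  pos 7: 10100 XOR 11001 = 01101
  pos 8: 11010 XOR 11001 = 00011
Remainder (last 4 bits) = 0110. This is the CRC / FCS.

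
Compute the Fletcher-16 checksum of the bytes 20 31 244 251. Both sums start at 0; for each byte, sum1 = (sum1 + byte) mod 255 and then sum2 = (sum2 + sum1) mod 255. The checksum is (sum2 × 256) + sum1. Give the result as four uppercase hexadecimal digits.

Running sums (mod 255):
  after byte 0 (20): sum1=20, sum2=20
  after byte 1 (31): sum1=51, sum2=71
  after byte 2 (244): sum1=40, sum2=111
  after byte 3 (251): sum1=36, sum2=147
Checksum = sum2·256 + sum1 = 147·256 + 36 = 37668 = 0x9324.

9324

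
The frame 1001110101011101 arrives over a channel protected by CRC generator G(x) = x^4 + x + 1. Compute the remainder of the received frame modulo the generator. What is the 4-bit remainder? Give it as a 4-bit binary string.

0000

Modulo-2 division of 1001110101011101 by 10011:
  pos 0: 10011 XOR 10011 = 00000
  pos 5: 10101 XOR 10011 = 00110
  pos 7: 11001 XOR 10011 = 01010
  pos 8: 10101 XOR 10011 = 00110
  pos 10: 11010 XOR 10011 = 01001
  pos 11: 10011 XOR 10011 = 00000
Remainder = 0000 (zero — the frame passes the CRC check).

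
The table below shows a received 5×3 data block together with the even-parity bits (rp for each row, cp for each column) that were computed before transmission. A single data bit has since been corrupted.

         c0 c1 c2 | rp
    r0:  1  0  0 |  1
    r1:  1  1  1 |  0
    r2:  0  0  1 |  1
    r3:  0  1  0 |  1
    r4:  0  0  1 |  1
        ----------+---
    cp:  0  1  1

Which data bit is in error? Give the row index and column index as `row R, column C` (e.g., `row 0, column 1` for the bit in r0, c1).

Recompute each row's even parity and compare to rp:
  r0: data parity 1, sent rp 1 → ok
  r1: data parity 1, sent rp 0 → mismatch
  r2: data parity 1, sent rp 1 → ok
  r3: data parity 1, sent rp 1 → ok
  r4: data parity 1, sent rp 1 → ok
Recompute each column's even parity and compare to cp:
  c0: data parity 0, sent cp 0 → ok
  c1: data parity 0, sent cp 1 → mismatch
  c2: data parity 1, sent cp 1 → ok
Exactly one row (r1) and one column (c1) fail → the flipped bit is at their intersection.

row 1, column 1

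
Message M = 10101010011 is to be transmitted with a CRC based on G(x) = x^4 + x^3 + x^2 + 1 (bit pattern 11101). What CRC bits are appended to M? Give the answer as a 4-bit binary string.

Append 4 zeros: 101010100110000. Divide by 11101 (XOR where the leading bit is 1):
  pos 0: 10101 XOR 11101 = 01000
  pos 1: 10000 XOR 11101 = 01101
  pos 2: 11011 XOR 11101 = 00110
  pos 4: 11000 XOR 11101 = 00101
  pos 6: 10111 XOR 11101 = 01010
  pos 7: 10100 XOR 11101 = 01001
  pos 8: 10010 XOR 11101 = 01111
  pos 9: 11110 XOR 11101 = 00011
Remainder (last 4 bits) = 0110. This is the CRC / FCS.

0110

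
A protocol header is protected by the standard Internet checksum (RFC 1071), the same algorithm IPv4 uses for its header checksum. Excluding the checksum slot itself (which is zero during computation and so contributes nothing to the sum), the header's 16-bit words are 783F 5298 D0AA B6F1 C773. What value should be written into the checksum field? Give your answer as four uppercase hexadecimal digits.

One's-complement addition (fold any carry out of bit 15 back into bit 0):
  0x783F + 0x5298 = 0x0CAD7
  0xCAD7 + 0xD0AA = 0x19B81 → wrap carry → 0x9B82
  0x9B82 + 0xB6F1 = 0x15273 → wrap carry → 0x5274
  0x5274 + 0xC773 = 0x119E7 → wrap carry → 0x19E8
One's-complement sum = 0x19E8.
Checksum = ~0x19E8 & 0xFFFF = 0xE617.

E617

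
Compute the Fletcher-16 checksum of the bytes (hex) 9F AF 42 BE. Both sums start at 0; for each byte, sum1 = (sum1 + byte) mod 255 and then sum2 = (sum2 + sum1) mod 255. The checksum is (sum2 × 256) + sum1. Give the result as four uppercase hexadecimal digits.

Running sums (mod 255):
  after byte 0 (9F): sum1=159, sum2=159
  after byte 1 (AF): sum1=79, sum2=238
  after byte 2 (42): sum1=145, sum2=128
  after byte 3 (BE): sum1=80, sum2=208
Checksum = sum2·256 + sum1 = 208·256 + 80 = 53328 = 0xD050.

D050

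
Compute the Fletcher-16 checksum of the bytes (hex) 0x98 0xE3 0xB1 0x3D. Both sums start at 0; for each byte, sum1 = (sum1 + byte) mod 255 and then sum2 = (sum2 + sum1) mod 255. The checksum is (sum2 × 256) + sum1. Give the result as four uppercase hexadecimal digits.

Running sums (mod 255):
  after byte 0 (0x98): sum1=152, sum2=152
  after byte 1 (0xE3): sum1=124, sum2=21
  after byte 2 (0xB1): sum1=46, sum2=67
  after byte 3 (0x3D): sum1=107, sum2=174
Checksum = sum2·256 + sum1 = 174·256 + 107 = 44651 = 0xAE6B.

AE6B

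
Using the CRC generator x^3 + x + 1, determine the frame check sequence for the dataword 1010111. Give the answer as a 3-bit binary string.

Append 3 zeros: 1010111000. Divide by 1011 (XOR where the leading bit is 1):
  pos 0: 1010 XOR 1011 = 0001
  pos 3: 1111 XOR 1011 = 0100
  pos 4: 1000 XOR 1011 = 0011
  pos 6: 1100 XOR 1011 = 0111
Remainder (last 3 bits) = 111. This is the CRC / FCS.

111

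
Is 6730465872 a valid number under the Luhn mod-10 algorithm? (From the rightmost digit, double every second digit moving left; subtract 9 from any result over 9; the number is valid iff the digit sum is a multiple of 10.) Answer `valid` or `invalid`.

From the right, keep odd positions and double even positions (subtract 9 from any doubled value over 9):
  doubled (positions 2,4,...): 5 1 8 6 3 → sum 23
  kept (positions 1,3,...): 2 8 6 0 7 → sum 23
Total = 46.
46 mod 10 = 6, so the number is invalid.

invalid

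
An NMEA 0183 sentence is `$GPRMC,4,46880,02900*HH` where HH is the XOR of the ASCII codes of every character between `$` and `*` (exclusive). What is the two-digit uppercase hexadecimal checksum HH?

XOR the ASCII codes of the payload characters:
  'G' = 0x47 → acc = 0x47
  'P' = 0x50 → acc = 0x17
  'R' = 0x52 → acc = 0x45
  'M' = 0x4D → acc = 0x08
  'C' = 0x43 → acc = 0x4B
  ',' = 0x2C → acc = 0x67
  '4' = 0x34 → acc = 0x53
  ',' = 0x2C → acc = 0x7F
  '4' = 0x34 → acc = 0x4B
  '6' = 0x36 → acc = 0x7D
  '8' = 0x38 → acc = 0x45
  '8' = 0x38 → acc = 0x7D
  '0' = 0x30 → acc = 0x4D
  ',' = 0x2C → acc = 0x61
  '0' = 0x30 → acc = 0x51
  '2' = 0x32 → acc = 0x63
  '9' = 0x39 → acc = 0x5A
  '0' = 0x30 → acc = 0x6A
  '0' = 0x30 → acc = 0x5A
Checksum = 0x5A.

5A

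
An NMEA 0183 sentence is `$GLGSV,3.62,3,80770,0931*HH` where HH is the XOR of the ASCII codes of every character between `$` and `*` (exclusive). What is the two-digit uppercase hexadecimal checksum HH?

XOR the ASCII codes of the payload characters:
  'G' = 0x47 → acc = 0x47
  'L' = 0x4C → acc = 0x0B
  'G' = 0x47 → acc = 0x4C
  'S' = 0x53 → acc = 0x1F
  'V' = 0x56 → acc = 0x49
  ',' = 0x2C → acc = 0x65
  '3' = 0x33 → acc = 0x56
  '.' = 0x2E → acc = 0x78
  '6' = 0x36 → acc = 0x4E
  '2' = 0x32 → acc = 0x7C
  ',' = 0x2C → acc = 0x50
  '3' = 0x33 → acc = 0x63
  ',' = 0x2C → acc = 0x4F
  '8' = 0x38 → acc = 0x77
  '0' = 0x30 → acc = 0x47
  '7' = 0x37 → acc = 0x70
  '7' = 0x37 → acc = 0x47
  '0' = 0x30 → acc = 0x77
  ',' = 0x2C → acc = 0x5B
  '0' = 0x30 → acc = 0x6B
  '9' = 0x39 → acc = 0x52
  '3' = 0x33 → acc = 0x61
  '1' = 0x31 → acc = 0x50
Checksum = 0x50.

50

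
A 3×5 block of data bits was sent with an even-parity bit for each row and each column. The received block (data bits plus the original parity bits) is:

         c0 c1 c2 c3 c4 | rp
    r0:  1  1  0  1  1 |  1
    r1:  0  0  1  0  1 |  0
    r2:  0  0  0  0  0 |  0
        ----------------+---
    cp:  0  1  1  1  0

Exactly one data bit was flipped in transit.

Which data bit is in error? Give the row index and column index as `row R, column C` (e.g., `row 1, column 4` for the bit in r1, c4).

row 0, column 0

Recompute each row's even parity and compare to rp:
  r0: data parity 0, sent rp 1 → mismatch
  r1: data parity 0, sent rp 0 → ok
  r2: data parity 0, sent rp 0 → ok
Recompute each column's even parity and compare to cp:
  c0: data parity 1, sent cp 0 → mismatch
  c1: data parity 1, sent cp 1 → ok
  c2: data parity 1, sent cp 1 → ok
  c3: data parity 1, sent cp 1 → ok
  c4: data parity 0, sent cp 0 → ok
Exactly one row (r0) and one column (c0) fail → the flipped bit is at their intersection.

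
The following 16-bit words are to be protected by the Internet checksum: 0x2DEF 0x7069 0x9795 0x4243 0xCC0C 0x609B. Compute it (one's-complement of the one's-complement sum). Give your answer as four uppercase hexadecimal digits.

5B26

One's-complement addition (fold any carry out of bit 15 back into bit 0):
  0x2DEF + 0x7069 = 0x09E58
  0x9E58 + 0x9795 = 0x135ED → wrap carry → 0x35EE
  0x35EE + 0x4243 = 0x07831
  0x7831 + 0xCC0C = 0x1443D → wrap carry → 0x443E
  0x443E + 0x609B = 0x0A4D9
One's-complement sum = 0xA4D9.
Checksum = ~0xA4D9 & 0xFFFF = 0x5B26.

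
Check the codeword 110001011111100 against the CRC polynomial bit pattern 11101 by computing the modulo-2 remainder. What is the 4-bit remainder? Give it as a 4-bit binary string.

0010

Modulo-2 division of 110001011111100 by 11101:
  pos 0: 11000 XOR 11101 = 00101
  pos 2: 10110 XOR 11101 = 01011
  pos 3: 10111 XOR 11101 = 01010
  pos 4: 10101 XOR 11101 = 01000
  pos 5: 10001 XOR 11101 = 01100
  pos 6: 11001 XOR 11101 = 00100
  pos 8: 10011 XOR 11101 = 01110
  pos 9: 11100 XOR 11101 = 00001
Remainder = 0010 (nonzero — an error is detected).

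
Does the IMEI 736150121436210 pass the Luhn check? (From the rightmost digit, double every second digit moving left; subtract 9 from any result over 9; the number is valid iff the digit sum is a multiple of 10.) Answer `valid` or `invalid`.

From the right, keep odd positions and double even positions (subtract 9 from any doubled value over 9):
  doubled (positions 2,4,...): 2 3 8 4 0 2 6 → sum 25
  kept (positions 1,3,...): 0 2 3 1 1 5 6 7 → sum 25
Total = 50.
50 mod 10 = 0, so the number is valid.

valid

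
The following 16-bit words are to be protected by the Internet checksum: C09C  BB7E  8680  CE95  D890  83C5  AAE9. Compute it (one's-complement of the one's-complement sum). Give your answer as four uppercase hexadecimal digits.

One's-complement addition (fold any carry out of bit 15 back into bit 0):
  0xC09C + 0xBB7E = 0x17C1A → wrap carry → 0x7C1B
  0x7C1B + 0x8680 = 0x1029B → wrap carry → 0x029C
  0x029C + 0xCE95 = 0x0D131
  0xD131 + 0xD890 = 0x1A9C1 → wrap carry → 0xA9C2
  0xA9C2 + 0x83C5 = 0x12D87 → wrap carry → 0x2D88
  0x2D88 + 0xAAE9 = 0x0D871
One's-complement sum = 0xD871.
Checksum = ~0xD871 & 0xFFFF = 0x278E.

278E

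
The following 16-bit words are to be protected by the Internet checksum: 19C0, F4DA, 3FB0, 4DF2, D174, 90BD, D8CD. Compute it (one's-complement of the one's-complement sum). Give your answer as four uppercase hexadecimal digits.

One's-complement addition (fold any carry out of bit 15 back into bit 0):
  0x19C0 + 0xF4DA = 0x10E9A → wrap carry → 0x0E9B
  0x0E9B + 0x3FB0 = 0x04E4B
  0x4E4B + 0x4DF2 = 0x09C3D
  0x9C3D + 0xD174 = 0x16DB1 → wrap carry → 0x6DB2
  0x6DB2 + 0x90BD = 0x0FE6F
  0xFE6F + 0xD8CD = 0x1D73C → wrap carry → 0xD73D
One's-complement sum = 0xD73D.
Checksum = ~0xD73D & 0xFFFF = 0x28C2.

28C2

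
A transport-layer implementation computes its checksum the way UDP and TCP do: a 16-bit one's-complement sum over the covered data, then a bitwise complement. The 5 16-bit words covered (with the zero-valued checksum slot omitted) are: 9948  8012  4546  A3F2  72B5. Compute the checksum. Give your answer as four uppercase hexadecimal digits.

One's-complement addition (fold any carry out of bit 15 back into bit 0):
  0x9948 + 0x8012 = 0x1195A → wrap carry → 0x195B
  0x195B + 0x4546 = 0x05EA1
  0x5EA1 + 0xA3F2 = 0x10293 → wrap carry → 0x0294
  0x0294 + 0x72B5 = 0x07549
One's-complement sum = 0x7549.
Checksum = ~0x7549 & 0xFFFF = 0x8AB6.

8AB6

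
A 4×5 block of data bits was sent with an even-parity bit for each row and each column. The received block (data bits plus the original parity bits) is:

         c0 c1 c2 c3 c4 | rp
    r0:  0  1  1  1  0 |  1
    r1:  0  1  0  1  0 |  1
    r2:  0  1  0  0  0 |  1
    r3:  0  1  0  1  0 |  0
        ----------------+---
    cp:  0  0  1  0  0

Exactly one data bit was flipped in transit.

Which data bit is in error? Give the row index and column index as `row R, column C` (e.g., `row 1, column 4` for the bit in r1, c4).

row 1, column 3

Recompute each row's even parity and compare to rp:
  r0: data parity 1, sent rp 1 → ok
  r1: data parity 0, sent rp 1 → mismatch
  r2: data parity 1, sent rp 1 → ok
  r3: data parity 0, sent rp 0 → ok
Recompute each column's even parity and compare to cp:
  c0: data parity 0, sent cp 0 → ok
  c1: data parity 0, sent cp 0 → ok
  c2: data parity 1, sent cp 1 → ok
  c3: data parity 1, sent cp 0 → mismatch
  c4: data parity 0, sent cp 0 → ok
Exactly one row (r1) and one column (c3) fail → the flipped bit is at their intersection.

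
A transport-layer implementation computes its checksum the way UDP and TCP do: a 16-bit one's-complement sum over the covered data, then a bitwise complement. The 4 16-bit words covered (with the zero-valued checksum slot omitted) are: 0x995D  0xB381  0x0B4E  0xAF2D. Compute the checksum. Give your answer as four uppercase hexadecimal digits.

One's-complement addition (fold any carry out of bit 15 back into bit 0):
  0x995D + 0xB381 = 0x14CDE → wrap carry → 0x4CDF
  0x4CDF + 0x0B4E = 0x0582D
  0x582D + 0xAF2D = 0x1075A → wrap carry → 0x075B
One's-complement sum = 0x075B.
Checksum = ~0x075B & 0xFFFF = 0xF8A4.

F8A4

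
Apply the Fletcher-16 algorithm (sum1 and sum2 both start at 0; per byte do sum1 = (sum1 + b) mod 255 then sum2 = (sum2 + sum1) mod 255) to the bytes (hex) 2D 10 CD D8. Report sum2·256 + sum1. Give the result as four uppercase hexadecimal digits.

Running sums (mod 255):
  after byte 0 (2D): sum1=45, sum2=45
  after byte 1 (10): sum1=61, sum2=106
  after byte 2 (CD): sum1=11, sum2=117
  after byte 3 (D8): sum1=227, sum2=89
Checksum = sum2·256 + sum1 = 89·256 + 227 = 23011 = 0x59E3.

59E3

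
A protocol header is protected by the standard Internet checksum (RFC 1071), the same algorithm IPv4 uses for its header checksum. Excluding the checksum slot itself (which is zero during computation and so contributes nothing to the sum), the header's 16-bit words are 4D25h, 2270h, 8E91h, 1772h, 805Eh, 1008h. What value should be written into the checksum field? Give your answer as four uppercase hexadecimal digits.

5A00

One's-complement addition (fold any carry out of bit 15 back into bit 0):
  0x4D25 + 0x2270 = 0x06F95
  0x6F95 + 0x8E91 = 0x0FE26
  0xFE26 + 0x1772 = 0x11598 → wrap carry → 0x1599
  0x1599 + 0x805E = 0x095F7
  0x95F7 + 0x1008 = 0x0A5FF
One's-complement sum = 0xA5FF.
Checksum = ~0xA5FF & 0xFFFF = 0x5A00.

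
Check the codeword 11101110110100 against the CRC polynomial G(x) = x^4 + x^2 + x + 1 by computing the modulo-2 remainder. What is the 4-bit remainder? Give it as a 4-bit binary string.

1000

Modulo-2 division of 11101110110100 by 10111:
  pos 0: 11101 XOR 10111 = 01010
  pos 1: 10101 XOR 10111 = 00010
  pos 4: 10101 XOR 10111 = 00010
  pos 7: 10101 XOR 10111 = 00010
Remainder = 1000 (nonzero — an error is detected).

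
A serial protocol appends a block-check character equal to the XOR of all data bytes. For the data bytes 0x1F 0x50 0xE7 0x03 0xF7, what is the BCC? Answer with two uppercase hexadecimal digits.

XOR the bytes together:
  start with 0x1F
  0x1F ⊕ 0x50 = 0x4F
  0x4F ⊕ 0xE7 = 0xA8
  0xA8 ⊕ 0x03 = 0xAB
  0xAB ⊕ 0xF7 = 0x5C

5C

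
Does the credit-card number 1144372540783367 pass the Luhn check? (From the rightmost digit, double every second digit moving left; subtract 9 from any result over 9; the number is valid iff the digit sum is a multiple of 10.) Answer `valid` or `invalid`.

invalid

From the right, keep odd positions and double even positions (subtract 9 from any doubled value over 9):
  doubled (positions 2,4,...): 3 6 5 8 4 6 8 2 → sum 42
  kept (positions 1,3,...): 7 3 8 0 5 7 4 1 → sum 35
Total = 77.
77 mod 10 = 7, so the number is invalid.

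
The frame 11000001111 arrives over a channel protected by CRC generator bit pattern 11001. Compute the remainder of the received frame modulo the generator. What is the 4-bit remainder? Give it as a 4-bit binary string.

0000

Modulo-2 division of 11000001111 by 11001:
  pos 0: 11000 XOR 11001 = 00001
  pos 4: 10011 XOR 11001 = 01010
  pos 5: 10101 XOR 11001 = 01100
  pos 6: 11001 XOR 11001 = 00000
Remainder = 0000 (zero — the frame passes the CRC check).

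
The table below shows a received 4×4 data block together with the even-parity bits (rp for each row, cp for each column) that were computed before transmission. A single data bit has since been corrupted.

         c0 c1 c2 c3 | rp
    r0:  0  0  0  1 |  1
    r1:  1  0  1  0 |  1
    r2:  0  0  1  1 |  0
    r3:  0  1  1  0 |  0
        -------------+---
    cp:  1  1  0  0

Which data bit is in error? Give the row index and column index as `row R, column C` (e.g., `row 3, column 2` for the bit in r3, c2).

row 1, column 2

Recompute each row's even parity and compare to rp:
  r0: data parity 1, sent rp 1 → ok
  r1: data parity 0, sent rp 1 → mismatch
  r2: data parity 0, sent rp 0 → ok
  r3: data parity 0, sent rp 0 → ok
Recompute each column's even parity and compare to cp:
  c0: data parity 1, sent cp 1 → ok
  c1: data parity 1, sent cp 1 → ok
  c2: data parity 1, sent cp 0 → mismatch
  c3: data parity 0, sent cp 0 → ok
Exactly one row (r1) and one column (c2) fail → the flipped bit is at their intersection.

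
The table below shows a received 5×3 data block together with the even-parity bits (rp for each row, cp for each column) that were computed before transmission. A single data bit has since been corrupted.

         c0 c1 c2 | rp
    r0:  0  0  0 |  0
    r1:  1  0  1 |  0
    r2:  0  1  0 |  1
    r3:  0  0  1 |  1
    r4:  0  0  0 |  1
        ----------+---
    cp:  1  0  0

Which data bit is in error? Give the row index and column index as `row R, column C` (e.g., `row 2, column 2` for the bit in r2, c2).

Recompute each row's even parity and compare to rp:
  r0: data parity 0, sent rp 0 → ok
  r1: data parity 0, sent rp 0 → ok
  r2: data parity 1, sent rp 1 → ok
  r3: data parity 1, sent rp 1 → ok
  r4: data parity 0, sent rp 1 → mismatch
Recompute each column's even parity and compare to cp:
  c0: data parity 1, sent cp 1 → ok
  c1: data parity 1, sent cp 0 → mismatch
  c2: data parity 0, sent cp 0 → ok
Exactly one row (r4) and one column (c1) fail → the flipped bit is at their intersection.

row 4, column 1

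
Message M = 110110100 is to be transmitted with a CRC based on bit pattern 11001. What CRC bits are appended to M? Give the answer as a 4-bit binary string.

Append 4 zeros: 1101101000000. Divide by 11001 (XOR where the leading bit is 1):
  pos 0: 11011 XOR 11001 = 00010
  pos 3: 10010 XOR 11001 = 01011
  pos 4: 10110 XOR 11001 = 01111
  pos 5: 11110 XOR 11001 = 00111
  pos 7: 11100 XOR 11001 = 00101
Remainder (last 4 bits) = 1010. This is the CRC / FCS.

1010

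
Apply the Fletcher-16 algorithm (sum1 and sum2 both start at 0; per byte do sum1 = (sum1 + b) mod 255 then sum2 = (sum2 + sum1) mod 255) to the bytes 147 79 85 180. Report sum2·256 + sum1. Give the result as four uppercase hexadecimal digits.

Running sums (mod 255):
  after byte 0 (147): sum1=147, sum2=147
  after byte 1 (79): sum1=226, sum2=118
  after byte 2 (85): sum1=56, sum2=174
  after byte 3 (180): sum1=236, sum2=155
Checksum = sum2·256 + sum1 = 155·256 + 236 = 39916 = 0x9BEC.

9BEC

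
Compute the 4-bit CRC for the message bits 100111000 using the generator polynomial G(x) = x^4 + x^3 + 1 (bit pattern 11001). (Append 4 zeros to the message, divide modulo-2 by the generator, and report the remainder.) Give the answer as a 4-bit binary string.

Append 4 zeros: 1001110000000. Divide by 11001 (XOR where the leading bit is 1):
  pos 0: 10011 XOR 11001 = 01010
  pos 1: 10101 XOR 11001 = 01100
  pos 2: 11000 XOR 11001 = 00001
  pos 6: 10000 XOR 11001 = 01001
  pos 7: 10010 XOR 11001 = 01011
  pos 8: 10110 XOR 11001 = 01111
Remainder (last 4 bits) = 1111. This is the CRC / FCS.

1111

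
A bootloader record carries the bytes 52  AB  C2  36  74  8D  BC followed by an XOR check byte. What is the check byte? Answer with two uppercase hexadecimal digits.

XOR the bytes together:
  start with 0x52
  0x52 ⊕ 0xAB = 0xF9
  0xF9 ⊕ 0xC2 = 0x3B
  0x3B ⊕ 0x36 = 0x0D
  0x0D ⊕ 0x74 = 0x79
  0x79 ⊕ 0x8D = 0xF4
  0xF4 ⊕ 0xBC = 0x48

48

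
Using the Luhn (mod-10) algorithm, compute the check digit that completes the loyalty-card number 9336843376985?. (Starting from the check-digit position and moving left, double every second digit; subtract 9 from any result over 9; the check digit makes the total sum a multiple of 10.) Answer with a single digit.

Partial digits right→left: 5 8 9 6 7 3 3 4 8 6 3 3 9
Double every second digit counting from the check-digit position (so the 1st, 3rd, 5th, ... of the partial from the right).
  doubled (with −9 where >9): 1 9 5 6 7 6 9 → sum 43
  kept as-is: 8 6 3 4 6 3 → sum 30
Total = 43 + 30 = 73.
Check digit = (10 − (73 mod 10)) mod 10 = 7.

7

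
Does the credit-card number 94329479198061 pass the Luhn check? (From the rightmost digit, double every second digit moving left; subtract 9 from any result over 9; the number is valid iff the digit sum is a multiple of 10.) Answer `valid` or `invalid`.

valid

From the right, keep odd positions and double even positions (subtract 9 from any doubled value over 9):
  doubled (positions 2,4,...): 3 7 2 5 9 6 9 → sum 41
  kept (positions 1,3,...): 1 0 9 9 4 2 4 → sum 29
Total = 70.
70 mod 10 = 0, so the number is valid.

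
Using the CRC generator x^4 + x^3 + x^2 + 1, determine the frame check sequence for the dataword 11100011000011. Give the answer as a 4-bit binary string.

0001

Append 4 zeros: 111000110000110000. Divide by 11101 (XOR where the leading bit is 1):
  pos 0: 11100 XOR 11101 = 00001
  pos 4: 10110 XOR 11101 = 01011
  pos 5: 10110 XOR 11101 = 01011
  pos 6: 10110 XOR 11101 = 01011
  pos 7: 10110 XOR 11101 = 01011
  pos 8: 10111 XOR 11101 = 01010
  pos 9: 10101 XOR 11101 = 01000
  pos 10: 10000 XOR 11101 = 01101
  pos 11: 11010 XOR 11101 = 00111
  pos 13: 11100 XOR 11101 = 00001
Remainder (last 4 bits) = 0001. This is the CRC / FCS.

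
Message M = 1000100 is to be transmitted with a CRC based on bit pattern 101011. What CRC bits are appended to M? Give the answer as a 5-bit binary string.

Append 5 zeros: 100010000000. Divide by 101011 (XOR where the leading bit is 1):
  pos 0: 100010 XOR 101011 = 001001
  pos 2: 100100 XOR 101011 = 001111
  pos 4: 111100 XOR 101011 = 010111
  pos 5: 101110 XOR 101011 = 000101
Remainder (last 5 bits) = 01010. This is the CRC / FCS.

01010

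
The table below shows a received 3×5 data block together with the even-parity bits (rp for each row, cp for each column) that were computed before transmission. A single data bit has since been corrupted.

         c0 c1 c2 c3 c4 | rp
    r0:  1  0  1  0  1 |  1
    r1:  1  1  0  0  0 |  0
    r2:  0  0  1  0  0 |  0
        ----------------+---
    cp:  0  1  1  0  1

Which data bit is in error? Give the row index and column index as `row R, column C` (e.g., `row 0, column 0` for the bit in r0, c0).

Recompute each row's even parity and compare to rp:
  r0: data parity 1, sent rp 1 → ok
  r1: data parity 0, sent rp 0 → ok
  r2: data parity 1, sent rp 0 → mismatch
Recompute each column's even parity and compare to cp:
  c0: data parity 0, sent cp 0 → ok
  c1: data parity 1, sent cp 1 → ok
  c2: data parity 0, sent cp 1 → mismatch
  c3: data parity 0, sent cp 0 → ok
  c4: data parity 1, sent cp 1 → ok
Exactly one row (r2) and one column (c2) fail → the flipped bit is at their intersection.

row 2, column 2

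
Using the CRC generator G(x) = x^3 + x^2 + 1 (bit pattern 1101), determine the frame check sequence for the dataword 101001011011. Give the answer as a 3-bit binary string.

Append 3 zeros: 101001011011000. Divide by 1101 (XOR where the leading bit is 1):
  pos 0: 1010 XOR 1101 = 0111
  pos 1: 1110 XOR 1101 = 0011
  pos 3: 1110 XOR 1101 = 0011
  pos 5: 1111 XOR 1101 = 0010
  pos 7: 1001 XOR 1101 = 0100
  pos 8: 1001 XOR 1101 = 0100
  pos 9: 1000 XOR 1101 = 0101
  pos 10: 1010 XOR 1101 = 0111
  pos 11: 1110 XOR 1101 = 0011
Remainder (last 3 bits) = 011. This is the CRC / FCS.

011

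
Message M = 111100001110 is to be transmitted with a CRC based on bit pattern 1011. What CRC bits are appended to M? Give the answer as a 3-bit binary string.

Append 3 zeros: 111100001110000. Divide by 1011 (XOR where the leading bit is 1):
  pos 0: 1111 XOR 1011 = 0100
  pos 1: 1000 XOR 1011 = 0011
  pos 3: 1100 XOR 1011 = 0111
  pos 4: 1110 XOR 1011 = 0101
  pos 5: 1011 XOR 1011 = 0000
  pos 9: 1100 XOR 1011 = 0111
  pos 10: 1110 XOR 1011 = 0101
  pos 11: 1010 XOR 1011 = 0001
Remainder (last 3 bits) = 001. This is the CRC / FCS.

001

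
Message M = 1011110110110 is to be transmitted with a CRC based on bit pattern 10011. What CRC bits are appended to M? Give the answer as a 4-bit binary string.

Append 4 zeros: 10111101101100000. Divide by 10011 (XOR where the leading bit is 1):
  pos 0: 10111 XOR 10011 = 00100
  pos 2: 10010 XOR 10011 = 00001
  pos 6: 11101 XOR 10011 = 01110
  pos 7: 11101 XOR 10011 = 01110
  pos 8: 11100 XOR 10011 = 01111
  pos 9: 11110 XOR 10011 = 01101
  pos 10: 11010 XOR 10011 = 01001
  pos 11: 10010 XOR 10011 = 00001
Remainder (last 4 bits) = 0010. This is the CRC / FCS.

0010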